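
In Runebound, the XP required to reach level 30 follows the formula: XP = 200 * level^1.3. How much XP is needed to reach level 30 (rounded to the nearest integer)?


XP = 200 * level^1.3
Substitute level = 30:
XP = 200 * 30^1.3
= 200 * 83.2257
= 16645

16645 XP


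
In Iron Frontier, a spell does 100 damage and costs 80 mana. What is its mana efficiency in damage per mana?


Efficiency = damage / mana
= 100 / 80
= 1.25

1.25 dmg/mana


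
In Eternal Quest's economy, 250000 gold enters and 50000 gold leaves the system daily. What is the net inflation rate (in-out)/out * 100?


Net gold = 250000 - 50000 = 200000
Inflation rate = net / sunk * 100 = 200000 / 50000 * 100
= 4.0 * 100
= 400.00%

400.00%


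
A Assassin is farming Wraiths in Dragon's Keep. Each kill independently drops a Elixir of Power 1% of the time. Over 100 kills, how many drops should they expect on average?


Expected drops = kills * (drop_rate / 100)
= 100 * (1 / 100)
= 100 * 0.01
= 1.0

1.0 drops


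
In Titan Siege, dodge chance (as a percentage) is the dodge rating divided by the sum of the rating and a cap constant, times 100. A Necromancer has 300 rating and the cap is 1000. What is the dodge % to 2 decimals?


dodge% = 300 / (300 + 1000) * 100
= 300 / 1300 * 100
= 0.230769 * 100
= 23.08%

23.08%


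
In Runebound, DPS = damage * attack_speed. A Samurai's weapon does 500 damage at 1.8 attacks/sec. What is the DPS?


DPS = damage * attack_speed
= 500 * 1.8
= 900.0

900.0 DPS


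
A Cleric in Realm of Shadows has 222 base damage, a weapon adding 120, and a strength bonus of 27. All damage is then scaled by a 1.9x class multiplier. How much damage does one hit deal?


Sum base + weapon + str = 222 + 120 + 27 = 369
Multiply by 1.9:
369 * 1.9 = 701.1

701.1 damage


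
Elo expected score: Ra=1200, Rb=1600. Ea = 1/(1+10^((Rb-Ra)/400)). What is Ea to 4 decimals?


Elo expected score: Ea = 1/(1 + 10^((Rb-Ra)/400))
Rb - Ra = 1600 - 1200 = 400
(Rb-Ra)/400 = 400/400 = 1.0
10^1.0 = 10.0
Ea = 1/(1 + 10.0) = 1/11.0 = 0.0909

0.0909


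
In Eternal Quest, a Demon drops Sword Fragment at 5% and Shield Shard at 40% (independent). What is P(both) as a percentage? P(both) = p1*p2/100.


For independent events, P(both) = P(A) * P(B)
= 5% * 40%
= 200 / 100 %
= 2.0%

2.0%


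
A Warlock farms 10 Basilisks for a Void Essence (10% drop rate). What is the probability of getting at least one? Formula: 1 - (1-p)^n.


P(at least one) = 1 - P(none) = 1 - (1-p)^n
p = 10/100 = 0.1
1 - p = 0.9
(1 - p)^10 = 0.9^10 = 0.348678
P(at least one) = 1 - 0.348678 = 0.6513

0.6513


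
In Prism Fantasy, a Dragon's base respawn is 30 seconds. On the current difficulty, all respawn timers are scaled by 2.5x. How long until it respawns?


Respawn time = base * multiplier
= 30 * 2.5
= 75.0 seconds

75.0 seconds


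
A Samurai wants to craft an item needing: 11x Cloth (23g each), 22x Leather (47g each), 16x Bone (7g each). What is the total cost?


Cost breakdown:
  Cloth: 11 * 23 = 253
  Leather: 22 * 47 = 1034
  Bone: 16 * 7 = 112
Total = 253 + 1034 + 112 = 1399

1399 gold


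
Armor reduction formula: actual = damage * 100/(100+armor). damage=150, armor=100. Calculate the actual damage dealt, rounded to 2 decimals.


actual = 150 * 100 / (100 + 100)
= 150 * 100 / 200
= 15000 / 200
= 75.00

75.00 damage


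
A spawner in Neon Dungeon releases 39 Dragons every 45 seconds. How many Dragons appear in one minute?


Spawns per minute = count * (60 / interval)
= 39 * (60 / 45)
= 39 * 1.3333
= 52.0

52.0 per minute


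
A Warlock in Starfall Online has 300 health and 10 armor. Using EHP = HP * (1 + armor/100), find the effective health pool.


EHP = 300 * (1 + 10/100)
= 300 * (1 + 0.1)
= 300 * 1.1
= 330.0

330.0 EHP


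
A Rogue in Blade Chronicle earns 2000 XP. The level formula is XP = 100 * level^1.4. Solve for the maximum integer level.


XP = 100 * level^1.4, so level = (XP / 100)^(1/1.4)
= (2000 / 100)^(1/1.4)
= 20.0^0.7143
= 8.4978
Floor: level = 8

level 8


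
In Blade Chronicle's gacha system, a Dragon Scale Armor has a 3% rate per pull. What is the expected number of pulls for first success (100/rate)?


Expected pulls for a geometric distribution = 1/p = 100 / rate%
= 100 / 3
= 33.33

33.33 pulls


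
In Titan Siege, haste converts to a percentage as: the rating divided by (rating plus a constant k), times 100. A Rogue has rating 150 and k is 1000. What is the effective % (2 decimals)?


effective% = rating / (rating + k) * 100
= 150 / (150 + 1000) * 100
= 150 / 1150 * 100
= 0.130435 * 100
= 13.04%

13.04%


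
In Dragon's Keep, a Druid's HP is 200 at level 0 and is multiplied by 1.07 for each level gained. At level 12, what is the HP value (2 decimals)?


value = base * growth^level
= 200 * 1.07^12
= 200 * 2.252192
= 450.44

450.44 HP


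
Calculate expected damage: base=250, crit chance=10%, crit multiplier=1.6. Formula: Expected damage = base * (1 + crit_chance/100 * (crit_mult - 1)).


E[dmg] = base * (1 + crit_chance * (crit_mult - 1))
cc as decimal = 10/100 = 0.1
cm - 1 = 1.6 - 1 = 0.6
Bonus factor = 0.1 * 0.6 = 0.06
Total multiplier = 1 + 0.06 = 1.06
Expected damage = 250 * 1.06 = 265.00

265.00 damage


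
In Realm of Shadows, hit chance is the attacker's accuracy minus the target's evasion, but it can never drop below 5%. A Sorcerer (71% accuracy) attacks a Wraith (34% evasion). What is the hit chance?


accuracy - evasion = 71 - 34 = 37
Apply floor: max(37, 5) = 37
Hit chance = 37%

37%


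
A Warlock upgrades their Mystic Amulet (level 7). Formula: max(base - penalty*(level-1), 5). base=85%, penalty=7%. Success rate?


raw_rate = 85 - 7 * (7 - 1)
= 85 - 7 * 6
= 85 - 42
= 43
Apply floor: max(43, 5) = 43%

43%


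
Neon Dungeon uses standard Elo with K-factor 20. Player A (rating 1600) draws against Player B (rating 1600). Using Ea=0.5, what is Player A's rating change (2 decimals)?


Elo update: delta = K * (S - Ea), where S = 0.5 (draws)
S - Ea = 0.5 - 0.5 = 0.0
Rating change = 20 * 0.0
= 0.00

0.00 rating points


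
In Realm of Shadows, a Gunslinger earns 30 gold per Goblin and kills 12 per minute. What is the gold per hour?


Gold per minute = 30 * 12 = 360
Gold per hour = 360 * 60 = 21600

21600 gold/hour


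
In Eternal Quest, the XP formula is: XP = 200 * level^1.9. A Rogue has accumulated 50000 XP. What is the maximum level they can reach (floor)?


XP = 200 * level^1.9, so level = (XP / 200)^(1/1.9)
= (50000 / 200)^(1/1.9)
= 250.0^0.5263
= 18.2841
Floor: level = 18

level 18


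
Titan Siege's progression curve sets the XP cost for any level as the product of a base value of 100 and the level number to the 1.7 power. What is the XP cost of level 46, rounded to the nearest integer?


XP = 100 * level^1.7
Substitute level = 46:
XP = 100 * 46^1.7
= 100 * 670.9472
= 67095

67095 XP


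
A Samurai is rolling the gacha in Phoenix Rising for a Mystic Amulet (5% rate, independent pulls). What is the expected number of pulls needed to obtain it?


Expected pulls for a geometric distribution = 1/p = 100 / rate%
= 100 / 5
= 20.0

20.0 pulls


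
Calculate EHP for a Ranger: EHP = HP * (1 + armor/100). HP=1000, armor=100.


EHP = 1000 * (1 + 100/100)
= 1000 * (1 + 1.0)
= 1000 * 2.0
= 2000.0

2000.0 EHP


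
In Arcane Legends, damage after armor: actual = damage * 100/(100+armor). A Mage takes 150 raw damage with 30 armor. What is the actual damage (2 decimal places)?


actual = 150 * 100 / (100 + 30)
= 150 * 100 / 130
= 15000 / 130
= 115.38

115.38 damage


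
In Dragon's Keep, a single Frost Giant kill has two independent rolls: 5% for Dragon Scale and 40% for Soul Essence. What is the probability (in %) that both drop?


For independent events, P(both) = P(A) * P(B)
= 5% * 40%
= 200 / 100 %
= 2.0%

2.0%


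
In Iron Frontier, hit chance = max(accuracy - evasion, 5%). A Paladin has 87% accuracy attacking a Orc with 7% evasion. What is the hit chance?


accuracy - evasion = 87 - 7 = 80
Apply floor: max(80, 5) = 80
Hit chance = 80%

80%


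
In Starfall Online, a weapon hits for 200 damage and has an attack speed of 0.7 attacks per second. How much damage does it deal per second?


DPS = damage * attack_speed
= 200 * 0.7
= 140.0

140.0 DPS


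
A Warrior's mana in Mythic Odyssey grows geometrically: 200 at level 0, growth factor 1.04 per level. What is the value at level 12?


value = base * growth^level
= 200 * 1.04^12
= 200 * 1.601032
= 320.21

320.21 mana


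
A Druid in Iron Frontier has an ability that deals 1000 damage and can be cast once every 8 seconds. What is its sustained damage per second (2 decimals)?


DPS = damage / cooldown
= 1000 / 8
= 125.00

125.00 DPS


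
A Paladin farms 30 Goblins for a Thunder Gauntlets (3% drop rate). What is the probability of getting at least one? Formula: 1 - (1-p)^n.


P(at least one) = 1 - P(none) = 1 - (1-p)^n
p = 3/100 = 0.03
1 - p = 0.97
(1 - p)^30 = 0.97^30 = 0.401007
P(at least one) = 1 - 0.401007 = 0.5990

0.5990


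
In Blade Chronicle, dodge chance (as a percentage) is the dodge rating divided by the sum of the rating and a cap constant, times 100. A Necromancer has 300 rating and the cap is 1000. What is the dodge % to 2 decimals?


dodge% = 300 / (300 + 1000) * 100
= 300 / 1300 * 100
= 0.230769 * 100
= 23.08%

23.08%


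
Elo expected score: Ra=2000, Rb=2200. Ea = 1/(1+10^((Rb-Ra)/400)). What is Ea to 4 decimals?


Elo expected score: Ea = 1/(1 + 10^((Rb-Ra)/400))
Rb - Ra = 2200 - 2000 = 200
(Rb-Ra)/400 = 200/400 = 0.5
10^0.5 = 3.162278
Ea = 1/(1 + 3.162278) = 1/4.162278 = 0.2403

0.2403


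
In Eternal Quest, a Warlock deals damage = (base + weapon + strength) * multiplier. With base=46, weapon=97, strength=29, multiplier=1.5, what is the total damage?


Sum base + weapon + str = 46 + 97 + 29 = 172
Multiply by 1.5:
172 * 1.5 = 258.0

258.0 damage


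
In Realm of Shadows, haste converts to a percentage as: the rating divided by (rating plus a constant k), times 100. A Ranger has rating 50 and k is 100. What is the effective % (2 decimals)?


effective% = rating / (rating + k) * 100
= 50 / (50 + 100) * 100
= 50 / 150 * 100
= 0.333333 * 100
= 33.33%

33.33%


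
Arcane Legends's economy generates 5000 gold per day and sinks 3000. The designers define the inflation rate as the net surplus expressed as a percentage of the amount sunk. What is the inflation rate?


Net gold = 5000 - 3000 = 2000
Inflation rate = net / sunk * 100 = 2000 / 3000 * 100
= 0.666667 * 100
= 66.67%

66.67%


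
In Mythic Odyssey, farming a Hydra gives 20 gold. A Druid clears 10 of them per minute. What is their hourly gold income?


Gold per minute = 20 * 10 = 200
Gold per hour = 200 * 60 = 12000

12000 gold/hour


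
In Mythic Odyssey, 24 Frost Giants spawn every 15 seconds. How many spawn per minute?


Spawns per minute = count * (60 / interval)
= 24 * (60 / 15)
= 24 * 4.0
= 96.0

96.0 per minute


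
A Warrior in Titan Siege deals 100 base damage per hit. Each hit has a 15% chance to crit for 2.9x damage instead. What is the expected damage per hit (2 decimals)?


E[dmg] = base * (1 + crit_chance * (crit_mult - 1))
cc as decimal = 15/100 = 0.15
cm - 1 = 2.9 - 1 = 1.9
Bonus factor = 0.15 * 1.9 = 0.285
Total multiplier = 1 + 0.285 = 1.285
Expected damage = 100 * 1.285 = 128.50

128.50 damage


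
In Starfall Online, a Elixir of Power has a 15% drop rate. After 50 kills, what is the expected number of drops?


Expected drops = kills * (drop_rate / 100)
= 50 * (15 / 100)
= 50 * 0.15
= 7.5

7.5 drops


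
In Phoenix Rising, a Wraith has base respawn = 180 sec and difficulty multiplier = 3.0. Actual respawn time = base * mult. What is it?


Respawn time = base * multiplier
= 180 * 3.0
= 540.0 seconds

540.0 seconds


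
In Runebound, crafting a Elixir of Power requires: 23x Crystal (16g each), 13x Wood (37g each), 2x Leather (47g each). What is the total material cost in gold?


Cost breakdown:
  Crystal: 23 * 16 = 368
  Wood: 13 * 37 = 481
  Leather: 2 * 47 = 94
Total = 368 + 481 + 94 = 943

943 gold


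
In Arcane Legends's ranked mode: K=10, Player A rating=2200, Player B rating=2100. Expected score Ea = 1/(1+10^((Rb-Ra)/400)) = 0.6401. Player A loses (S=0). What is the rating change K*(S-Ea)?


Elo update: delta = K * (S - Ea), where S = 0 (loses)
S - Ea = 0 - 0.6401 = -0.6401
Rating change = 10 * -0.6401
= -6.40

-6.40 rating points


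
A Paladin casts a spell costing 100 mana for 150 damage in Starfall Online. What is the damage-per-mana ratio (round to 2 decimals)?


Efficiency = damage / mana
= 150 / 100
= 1.50

1.50 dmg/mana


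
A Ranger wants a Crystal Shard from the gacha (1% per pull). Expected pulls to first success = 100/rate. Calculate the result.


Expected pulls for a geometric distribution = 1/p = 100 / rate%
= 100 / 1
= 100.0

100.0 pulls


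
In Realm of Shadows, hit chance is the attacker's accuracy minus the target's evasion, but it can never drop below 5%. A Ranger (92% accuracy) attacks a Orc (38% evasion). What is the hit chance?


accuracy - evasion = 92 - 38 = 54
Apply floor: max(54, 5) = 54
Hit chance = 54%

54%


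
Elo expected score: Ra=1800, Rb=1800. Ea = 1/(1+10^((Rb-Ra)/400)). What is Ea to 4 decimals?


Elo expected score: Ea = 1/(1 + 10^((Rb-Ra)/400))
Rb - Ra = 1800 - 1800 = 0
(Rb-Ra)/400 = 0/400 = 0.0
10^0.0 = 1.0
Ea = 1/(1 + 1.0) = 1/2.0 = 0.5000

0.5000


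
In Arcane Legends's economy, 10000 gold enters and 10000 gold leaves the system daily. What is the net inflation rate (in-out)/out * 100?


Net gold = 10000 - 10000 = 0
Inflation rate = net / sunk * 100 = 0 / 10000 * 100
= 0.0 * 100
= 0.00%

0.00%


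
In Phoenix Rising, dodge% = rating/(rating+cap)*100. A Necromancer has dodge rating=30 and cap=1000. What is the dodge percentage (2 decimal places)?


dodge% = 30 / (30 + 1000) * 100
= 30 / 1030 * 100
= 0.029126 * 100
= 2.91%

2.91%


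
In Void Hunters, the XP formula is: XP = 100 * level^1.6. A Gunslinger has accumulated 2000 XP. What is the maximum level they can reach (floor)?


XP = 100 * level^1.6, so level = (XP / 100)^(1/1.6)
= (2000 / 100)^(1/1.6)
= 20.0^0.625
= 6.5034
Floor: level = 6

level 6


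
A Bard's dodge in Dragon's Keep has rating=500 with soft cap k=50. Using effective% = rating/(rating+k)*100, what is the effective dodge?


effective% = rating / (rating + k) * 100
= 500 / (500 + 50) * 100
= 500 / 550 * 100
= 0.909091 * 100
= 90.91%

90.91%


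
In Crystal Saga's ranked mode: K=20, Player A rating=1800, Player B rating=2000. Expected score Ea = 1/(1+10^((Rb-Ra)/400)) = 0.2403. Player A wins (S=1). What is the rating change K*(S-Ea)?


Elo update: delta = K * (S - Ea), where S = 1 (wins)
S - Ea = 1 - 0.2403 = 0.7597
Rating change = 20 * 0.7597
= 15.19

15.19 rating points


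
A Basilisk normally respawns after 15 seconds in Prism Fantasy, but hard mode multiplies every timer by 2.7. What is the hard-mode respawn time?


Respawn time = base * multiplier
= 15 * 2.7
= 40.5 seconds

40.5 seconds


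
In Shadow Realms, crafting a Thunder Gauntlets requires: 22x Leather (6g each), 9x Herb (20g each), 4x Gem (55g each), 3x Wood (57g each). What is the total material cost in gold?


Cost breakdown:
  Leather: 22 * 6 = 132
  Herb: 9 * 20 = 180
  Gem: 4 * 55 = 220
  Wood: 3 * 57 = 171
Total = 132 + 180 + 220 + 171 = 703

703 gold


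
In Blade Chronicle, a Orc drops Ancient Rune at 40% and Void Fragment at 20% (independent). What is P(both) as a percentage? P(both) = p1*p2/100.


For independent events, P(both) = P(A) * P(B)
= 40% * 20%
= 800 / 100 %
= 8.0%

8.0%


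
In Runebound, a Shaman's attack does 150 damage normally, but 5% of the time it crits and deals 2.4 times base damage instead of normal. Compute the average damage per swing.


E[dmg] = base * (1 + crit_chance * (crit_mult - 1))
cc as decimal = 5/100 = 0.05
cm - 1 = 2.4 - 1 = 1.4
Bonus factor = 0.05 * 1.4 = 0.07
Total multiplier = 1 + 0.07 = 1.07
Expected damage = 150 * 1.07 = 160.50

160.50 damage


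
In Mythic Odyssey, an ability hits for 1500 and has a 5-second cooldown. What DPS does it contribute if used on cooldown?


DPS = damage / cooldown
= 1500 / 5
= 300.00

300.00 DPS


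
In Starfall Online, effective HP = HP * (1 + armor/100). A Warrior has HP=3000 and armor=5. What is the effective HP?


EHP = 3000 * (1 + 5/100)
= 3000 * (1 + 0.05)
= 3000 * 1.05
= 3150.0

3150.0 EHP


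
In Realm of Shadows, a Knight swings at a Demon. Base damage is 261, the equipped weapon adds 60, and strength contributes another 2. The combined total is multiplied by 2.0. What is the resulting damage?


Sum base + weapon + str = 261 + 60 + 2 = 323
Multiply by 2.0:
323 * 2.0 = 646.0

646.0 damage


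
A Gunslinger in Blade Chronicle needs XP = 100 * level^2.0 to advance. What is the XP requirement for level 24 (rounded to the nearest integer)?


XP = 100 * level^2.0
Substitute level = 24:
XP = 100 * 24^2.0
= 100 * 576.0
= 57600

57600 XP


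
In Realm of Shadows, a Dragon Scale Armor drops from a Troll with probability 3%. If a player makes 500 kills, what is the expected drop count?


Expected drops = kills * (drop_rate / 100)
= 500 * (3 / 100)
= 500 * 0.03
= 15.0

15.0 drops


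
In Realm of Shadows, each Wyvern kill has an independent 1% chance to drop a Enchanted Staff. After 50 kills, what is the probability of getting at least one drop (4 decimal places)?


P(at least one) = 1 - P(none) = 1 - (1-p)^n
p = 1/100 = 0.01
1 - p = 0.99
(1 - p)^50 = 0.99^50 = 0.605006
P(at least one) = 1 - 0.605006 = 0.3950

0.3950


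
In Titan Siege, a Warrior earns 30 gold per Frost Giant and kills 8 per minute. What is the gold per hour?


Gold per minute = 30 * 8 = 240
Gold per hour = 240 * 60 = 14400

14400 gold/hour


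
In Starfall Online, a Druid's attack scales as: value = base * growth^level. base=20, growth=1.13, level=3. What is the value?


value = base * growth^level
= 20 * 1.13^3
= 20 * 1.442897
= 28.86

28.86 attack


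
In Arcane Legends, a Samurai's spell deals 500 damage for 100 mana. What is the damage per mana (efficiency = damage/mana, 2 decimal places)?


Efficiency = damage / mana
= 500 / 100
= 5.00

5.00 dmg/mana


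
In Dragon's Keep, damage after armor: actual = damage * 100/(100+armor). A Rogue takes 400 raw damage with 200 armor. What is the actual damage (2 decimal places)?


actual = 400 * 100 / (100 + 200)
= 400 * 100 / 300
= 40000 / 300
= 133.33

133.33 damage


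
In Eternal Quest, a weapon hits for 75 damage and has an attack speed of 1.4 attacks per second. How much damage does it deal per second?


DPS = damage * attack_speed
= 75 * 1.4
= 105.0

105.0 DPS


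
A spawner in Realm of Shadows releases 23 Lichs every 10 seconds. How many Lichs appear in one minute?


Spawns per minute = count * (60 / interval)
= 23 * (60 / 10)
= 23 * 6.0
= 138.0

138.0 per minute


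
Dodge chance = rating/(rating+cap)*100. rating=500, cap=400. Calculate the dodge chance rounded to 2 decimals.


dodge% = 500 / (500 + 400) * 100
= 500 / 900 * 100
= 0.555556 * 100
= 55.56%

55.56%


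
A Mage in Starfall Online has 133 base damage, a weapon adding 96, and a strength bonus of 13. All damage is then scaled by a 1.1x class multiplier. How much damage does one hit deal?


Sum base + weapon + str = 133 + 96 + 13 = 242
Multiply by 1.1:
242 * 1.1 = 266.2

266.2 damage


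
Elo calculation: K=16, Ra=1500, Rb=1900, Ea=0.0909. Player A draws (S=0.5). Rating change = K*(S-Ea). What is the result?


Elo update: delta = K * (S - Ea), where S = 0.5 (draws)
S - Ea = 0.5 - 0.0909 = 0.4091
Rating change = 16 * 0.4091
= 6.55

6.55 rating points


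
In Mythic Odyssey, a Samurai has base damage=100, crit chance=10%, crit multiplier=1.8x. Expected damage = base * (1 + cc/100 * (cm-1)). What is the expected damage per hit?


E[dmg] = base * (1 + crit_chance * (crit_mult - 1))
cc as decimal = 10/100 = 0.1
cm - 1 = 1.8 - 1 = 0.8
Bonus factor = 0.1 * 0.8 = 0.08
Total multiplier = 1 + 0.08 = 1.08
Expected damage = 100 * 1.08 = 108.00

108.00 damage


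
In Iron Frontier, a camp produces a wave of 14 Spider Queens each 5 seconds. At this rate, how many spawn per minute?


Spawns per minute = count * (60 / interval)
= 14 * (60 / 5)
= 14 * 12.0
= 168.0

168.0 per minute


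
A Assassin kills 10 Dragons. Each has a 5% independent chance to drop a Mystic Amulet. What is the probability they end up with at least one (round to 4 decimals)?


P(at least one) = 1 - P(none) = 1 - (1-p)^n
p = 5/100 = 0.05
1 - p = 0.95
(1 - p)^10 = 0.95^10 = 0.598737
P(at least one) = 1 - 0.598737 = 0.4013

0.4013


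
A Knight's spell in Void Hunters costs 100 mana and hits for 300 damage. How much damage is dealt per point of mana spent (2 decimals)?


Efficiency = damage / mana
= 300 / 100
= 3.00

3.00 dmg/mana


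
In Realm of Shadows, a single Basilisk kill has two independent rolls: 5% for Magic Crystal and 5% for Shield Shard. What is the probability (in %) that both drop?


For independent events, P(both) = P(A) * P(B)
= 5% * 5%
= 25 / 100 %
= 0.25%

0.25%


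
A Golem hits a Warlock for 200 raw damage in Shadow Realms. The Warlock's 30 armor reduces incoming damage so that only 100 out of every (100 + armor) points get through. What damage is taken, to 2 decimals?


actual = 200 * 100 / (100 + 30)
= 200 * 100 / 130
= 20000 / 130
= 153.85

153.85 damage


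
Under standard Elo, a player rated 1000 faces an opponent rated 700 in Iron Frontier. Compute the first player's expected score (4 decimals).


Elo expected score: Ea = 1/(1 + 10^((Rb-Ra)/400))
Rb - Ra = 700 - 1000 = -300
(Rb-Ra)/400 = -300/400 = -0.75
10^-0.75 = 0.177828
Ea = 1/(1 + 0.177828) = 1/1.177828 = 0.8490

0.8490


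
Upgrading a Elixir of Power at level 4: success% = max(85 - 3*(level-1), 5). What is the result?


raw_rate = 85 - 3 * (4 - 1)
= 85 - 3 * 3
= 85 - 9
= 76
Apply floor: max(76, 5) = 76%

76%


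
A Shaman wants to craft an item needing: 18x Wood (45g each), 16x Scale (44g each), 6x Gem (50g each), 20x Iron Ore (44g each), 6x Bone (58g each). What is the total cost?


Cost breakdown:
  Wood: 18 * 45 = 810
  Scale: 16 * 44 = 704
  Gem: 6 * 50 = 300
  Iron Ore: 20 * 44 = 880
  Bone: 6 * 58 = 348
Total = 810 + 704 + 300 + 880 + 348 = 3042

3042 gold


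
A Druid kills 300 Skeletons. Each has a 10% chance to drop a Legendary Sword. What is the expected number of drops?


Expected drops = kills * (drop_rate / 100)
= 300 * (10 / 100)
= 300 * 0.1
= 30.0

30.0 drops


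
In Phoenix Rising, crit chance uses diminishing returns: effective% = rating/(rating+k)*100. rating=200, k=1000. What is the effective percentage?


effective% = rating / (rating + k) * 100
= 200 / (200 + 1000) * 100
= 200 / 1200 * 100
= 0.166667 * 100
= 16.67%

16.67%


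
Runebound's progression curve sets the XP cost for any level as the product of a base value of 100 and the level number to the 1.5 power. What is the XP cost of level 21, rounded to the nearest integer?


XP = 100 * level^1.5
Substitute level = 21:
XP = 100 * 21^1.5
= 100 * 96.2341
= 9623

9623 XP


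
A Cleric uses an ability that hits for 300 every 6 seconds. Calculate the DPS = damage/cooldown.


DPS = damage / cooldown
= 300 / 6
= 50.00

50.00 DPS


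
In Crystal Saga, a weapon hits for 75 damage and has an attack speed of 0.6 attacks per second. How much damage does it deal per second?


DPS = damage * attack_speed
= 75 * 0.6
= 45.0

45.0 DPS


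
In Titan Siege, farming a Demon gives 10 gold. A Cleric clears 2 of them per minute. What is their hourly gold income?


Gold per minute = 10 * 2 = 20
Gold per hour = 20 * 60 = 1200

1200 gold/hour


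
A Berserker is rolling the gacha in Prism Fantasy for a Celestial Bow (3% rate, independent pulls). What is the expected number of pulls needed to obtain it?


Expected pulls for a geometric distribution = 1/p = 100 / rate%
= 100 / 3
= 33.33

33.33 pulls


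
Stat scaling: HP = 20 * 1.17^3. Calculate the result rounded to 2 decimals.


value = base * growth^level
= 20 * 1.17^3
= 20 * 1.601613
= 32.03

32.03 HP


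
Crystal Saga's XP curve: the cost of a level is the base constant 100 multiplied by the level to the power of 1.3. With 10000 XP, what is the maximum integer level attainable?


XP = 100 * level^1.3, so level = (XP / 100)^(1/1.3)
= (10000 / 100)^(1/1.3)
= 100.0^0.7692
= 34.5511
Floor: level = 34

level 34


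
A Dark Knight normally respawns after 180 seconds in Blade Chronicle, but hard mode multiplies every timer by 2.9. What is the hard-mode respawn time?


Respawn time = base * multiplier
= 180 * 2.9
= 522.0 seconds

522.0 seconds


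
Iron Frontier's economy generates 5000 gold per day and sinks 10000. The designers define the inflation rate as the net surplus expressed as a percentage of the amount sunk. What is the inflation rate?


Net gold = 5000 - 10000 = -5000
Inflation rate = net / sunk * 100 = -5000 / 10000 * 100
= -0.5 * 100
= -50.00%

-50.00%


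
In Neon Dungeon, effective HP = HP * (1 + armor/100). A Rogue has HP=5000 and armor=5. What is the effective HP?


EHP = 5000 * (1 + 5/100)
= 5000 * (1 + 0.05)
= 5000 * 1.05
= 5250.0

5250.0 EHP


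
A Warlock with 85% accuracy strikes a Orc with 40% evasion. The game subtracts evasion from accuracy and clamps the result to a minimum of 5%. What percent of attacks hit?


accuracy - evasion = 85 - 40 = 45
Apply floor: max(45, 5) = 45
Hit chance = 45%

45%


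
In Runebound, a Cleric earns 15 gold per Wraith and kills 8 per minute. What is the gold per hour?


Gold per minute = 15 * 8 = 120
Gold per hour = 120 * 60 = 7200

7200 gold/hour


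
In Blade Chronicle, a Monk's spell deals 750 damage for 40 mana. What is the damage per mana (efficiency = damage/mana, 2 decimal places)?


Efficiency = damage / mana
= 750 / 40
= 18.75

18.75 dmg/mana


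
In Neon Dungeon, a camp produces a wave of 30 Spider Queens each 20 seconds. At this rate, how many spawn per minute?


Spawns per minute = count * (60 / interval)
= 30 * (60 / 20)
= 30 * 3.0
= 90.0

90.0 per minute


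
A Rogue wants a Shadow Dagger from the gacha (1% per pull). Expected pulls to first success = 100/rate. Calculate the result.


Expected pulls for a geometric distribution = 1/p = 100 / rate%
= 100 / 1
= 100.0

100.0 pulls


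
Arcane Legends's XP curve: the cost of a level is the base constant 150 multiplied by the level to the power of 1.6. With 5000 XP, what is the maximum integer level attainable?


XP = 150 * level^1.6, so level = (XP / 150)^(1/1.6)
= (5000 / 150)^(1/1.6)
= 33.3333^0.625
= 8.9495
Floor: level = 8

level 8


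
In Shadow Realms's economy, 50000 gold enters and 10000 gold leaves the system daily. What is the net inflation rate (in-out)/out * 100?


Net gold = 50000 - 10000 = 40000
Inflation rate = net / sunk * 100 = 40000 / 10000 * 100
= 4.0 * 100
= 400.00%

400.00%


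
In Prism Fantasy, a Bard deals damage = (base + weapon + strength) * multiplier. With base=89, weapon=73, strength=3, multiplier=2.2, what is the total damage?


Sum base + weapon + str = 89 + 73 + 3 = 165
Multiply by 2.2:
165 * 2.2 = 363.0

363.0 damage


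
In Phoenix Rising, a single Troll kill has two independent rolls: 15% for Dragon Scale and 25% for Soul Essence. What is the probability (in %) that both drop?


For independent events, P(both) = P(A) * P(B)
= 15% * 25%
= 375 / 100 %
= 3.75%

3.75%


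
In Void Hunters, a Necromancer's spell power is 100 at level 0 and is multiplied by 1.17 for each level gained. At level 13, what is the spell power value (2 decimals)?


value = base * growth^level
= 100 * 1.17^13
= 100 * 7.698679
= 769.87

769.87 spell power


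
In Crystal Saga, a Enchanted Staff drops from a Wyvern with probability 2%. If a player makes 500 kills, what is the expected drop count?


Expected drops = kills * (drop_rate / 100)
= 500 * (2 / 100)
= 500 * 0.02
= 10.0

10.0 drops


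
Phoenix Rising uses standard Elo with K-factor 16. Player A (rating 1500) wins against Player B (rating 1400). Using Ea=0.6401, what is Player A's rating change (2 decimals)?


Elo update: delta = K * (S - Ea), where S = 1 (wins)
S - Ea = 1 - 0.6401 = 0.3599
Rating change = 16 * 0.3599
= 5.76

5.76 rating points


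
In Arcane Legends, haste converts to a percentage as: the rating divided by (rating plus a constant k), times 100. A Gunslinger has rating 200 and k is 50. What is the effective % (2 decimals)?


effective% = rating / (rating + k) * 100
= 200 / (200 + 50) * 100
= 200 / 250 * 100
= 0.8 * 100
= 80.00%

80.00%


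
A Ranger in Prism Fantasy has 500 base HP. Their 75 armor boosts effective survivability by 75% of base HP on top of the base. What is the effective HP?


EHP = 500 * (1 + 75/100)
= 500 * (1 + 0.75)
= 500 * 1.75
= 875.0

875.0 EHP


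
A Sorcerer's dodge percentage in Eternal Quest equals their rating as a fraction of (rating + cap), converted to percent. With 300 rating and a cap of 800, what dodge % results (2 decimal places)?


dodge% = 300 / (300 + 800) * 100
= 300 / 1100 * 100
= 0.272727 * 100
= 27.27%

27.27%


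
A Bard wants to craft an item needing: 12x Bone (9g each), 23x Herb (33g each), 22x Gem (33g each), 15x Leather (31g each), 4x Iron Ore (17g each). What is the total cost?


Cost breakdown:
  Bone: 12 * 9 = 108
  Herb: 23 * 33 = 759
  Gem: 22 * 33 = 726
  Leather: 15 * 31 = 465
  Iron Ore: 4 * 17 = 68
Total = 108 + 759 + 726 + 465 + 68 = 2126

2126 gold


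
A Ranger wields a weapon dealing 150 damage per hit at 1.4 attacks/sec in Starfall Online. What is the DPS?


DPS = damage * attack_speed
= 150 * 1.4
= 210.0

210.0 DPS


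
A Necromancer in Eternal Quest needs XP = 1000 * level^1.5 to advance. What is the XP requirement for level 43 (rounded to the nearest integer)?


XP = 1000 * level^1.5
Substitute level = 43:
XP = 1000 * 43^1.5
= 1000 * 281.9699
= 281970

281970 XP


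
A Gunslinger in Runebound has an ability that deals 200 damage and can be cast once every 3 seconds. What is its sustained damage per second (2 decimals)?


DPS = damage / cooldown
= 200 / 3
= 66.67

66.67 DPS


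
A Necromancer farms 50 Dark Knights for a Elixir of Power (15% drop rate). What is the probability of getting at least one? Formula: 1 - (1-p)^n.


P(at least one) = 1 - P(none) = 1 - (1-p)^n
p = 15/100 = 0.15
1 - p = 0.85
(1 - p)^50 = 0.85^50 = 0.000296
P(at least one) = 1 - 0.000296 = 0.9997

0.9997


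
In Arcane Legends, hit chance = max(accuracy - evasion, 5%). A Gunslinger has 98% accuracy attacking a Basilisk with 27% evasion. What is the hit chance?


accuracy - evasion = 98 - 27 = 71
Apply floor: max(71, 5) = 71
Hit chance = 71%

71%


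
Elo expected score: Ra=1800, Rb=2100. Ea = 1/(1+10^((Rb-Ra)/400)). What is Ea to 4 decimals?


Elo expected score: Ea = 1/(1 + 10^((Rb-Ra)/400))
Rb - Ra = 2100 - 1800 = 300
(Rb-Ra)/400 = 300/400 = 0.75
10^0.75 = 5.623413
Ea = 1/(1 + 5.623413) = 1/6.623413 = 0.1510

0.1510


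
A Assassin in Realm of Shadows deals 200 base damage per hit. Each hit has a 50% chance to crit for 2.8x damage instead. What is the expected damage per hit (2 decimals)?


E[dmg] = base * (1 + crit_chance * (crit_mult - 1))
cc as decimal = 50/100 = 0.5
cm - 1 = 2.8 - 1 = 1.8
Bonus factor = 0.5 * 1.8 = 0.9
Total multiplier = 1 + 0.9 = 1.9
Expected damage = 200 * 1.9 = 380.00

380.00 damage


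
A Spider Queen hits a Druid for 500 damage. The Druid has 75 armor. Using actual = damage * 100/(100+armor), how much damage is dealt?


actual = 500 * 100 / (100 + 75)
= 500 * 100 / 175
= 50000 / 175
= 285.71

285.71 damage


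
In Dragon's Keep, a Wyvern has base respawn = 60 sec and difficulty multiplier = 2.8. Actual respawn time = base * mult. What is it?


Respawn time = base * multiplier
= 60 * 2.8
= 168.0 seconds

168.0 seconds


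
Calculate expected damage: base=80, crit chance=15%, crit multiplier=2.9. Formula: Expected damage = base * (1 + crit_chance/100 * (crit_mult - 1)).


E[dmg] = base * (1 + crit_chance * (crit_mult - 1))
cc as decimal = 15/100 = 0.15
cm - 1 = 2.9 - 1 = 1.9
Bonus factor = 0.15 * 1.9 = 0.285
Total multiplier = 1 + 0.285 = 1.285
Expected damage = 80 * 1.285 = 102.80

102.80 damage


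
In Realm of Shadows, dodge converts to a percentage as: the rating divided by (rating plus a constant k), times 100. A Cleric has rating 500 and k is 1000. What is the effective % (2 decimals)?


effective% = rating / (rating + k) * 100
= 500 / (500 + 1000) * 100
= 500 / 1500 * 100
= 0.333333 * 100
= 33.33%

33.33%


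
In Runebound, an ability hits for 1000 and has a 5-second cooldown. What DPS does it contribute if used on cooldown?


DPS = damage / cooldown
= 1000 / 5
= 200.00

200.00 DPS


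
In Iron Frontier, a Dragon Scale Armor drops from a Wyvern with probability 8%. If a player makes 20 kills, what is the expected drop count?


Expected drops = kills * (drop_rate / 100)
= 20 * (8 / 100)
= 20 * 0.08
= 1.6

1.6 drops


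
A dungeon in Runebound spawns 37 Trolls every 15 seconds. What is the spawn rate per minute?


Spawns per minute = count * (60 / interval)
= 37 * (60 / 15)
= 37 * 4.0
= 148.0

148.0 per minute


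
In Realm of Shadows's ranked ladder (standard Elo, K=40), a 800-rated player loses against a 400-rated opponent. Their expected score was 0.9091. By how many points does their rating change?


Elo update: delta = K * (S - Ea), where S = 0 (loses)
S - Ea = 0 - 0.9091 = -0.9091
Rating change = 40 * -0.9091
= -36.36

-36.36 rating points


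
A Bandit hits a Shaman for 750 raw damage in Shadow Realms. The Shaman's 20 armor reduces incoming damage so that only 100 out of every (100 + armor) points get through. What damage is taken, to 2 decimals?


actual = 750 * 100 / (100 + 20)
= 750 * 100 / 120
= 75000 / 120
= 625.00

625.00 damage


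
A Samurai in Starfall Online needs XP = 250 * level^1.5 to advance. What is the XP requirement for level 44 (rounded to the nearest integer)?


XP = 250 * level^1.5
Substitute level = 44:
XP = 250 * 44^1.5
= 250 * 291.863
= 72966

72966 XP


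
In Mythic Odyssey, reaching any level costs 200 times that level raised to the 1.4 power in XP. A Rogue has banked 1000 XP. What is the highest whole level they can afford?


XP = 200 * level^1.4, so level = (XP / 200)^(1/1.4)
= (1000 / 200)^(1/1.4)
= 5.0^0.7143
= 3.1569
Floor: level = 3

level 3


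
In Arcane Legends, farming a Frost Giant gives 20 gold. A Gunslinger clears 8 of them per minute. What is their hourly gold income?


Gold per minute = 20 * 8 = 160
Gold per hour = 160 * 60 = 9600

9600 gold/hour


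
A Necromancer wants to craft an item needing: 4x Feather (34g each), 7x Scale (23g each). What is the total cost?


Cost breakdown:
  Feather: 4 * 34 = 136
  Scale: 7 * 23 = 161
Total = 136 + 161 = 297

297 gold


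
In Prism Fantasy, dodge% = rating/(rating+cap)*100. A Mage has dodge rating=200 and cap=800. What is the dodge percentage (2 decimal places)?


dodge% = 200 / (200 + 800) * 100
= 200 / 1000 * 100
= 0.2 * 100
= 20.00%

20.00%


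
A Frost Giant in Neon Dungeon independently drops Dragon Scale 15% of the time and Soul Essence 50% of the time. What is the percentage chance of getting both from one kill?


For independent events, P(both) = P(A) * P(B)
= 15% * 50%
= 750 / 100 %
= 7.5%

7.5%


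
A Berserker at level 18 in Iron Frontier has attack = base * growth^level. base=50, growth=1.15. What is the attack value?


value = base * growth^level
= 50 * 1.15^18
= 50 * 12.375454
= 618.77

618.77 attack


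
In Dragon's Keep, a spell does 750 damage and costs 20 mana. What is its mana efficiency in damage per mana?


Efficiency = damage / mana
= 750 / 20
= 37.50

37.50 dmg/mana


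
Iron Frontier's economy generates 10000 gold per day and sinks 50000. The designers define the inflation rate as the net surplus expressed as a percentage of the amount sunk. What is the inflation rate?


Net gold = 10000 - 50000 = -40000
Inflation rate = net / sunk * 100 = -40000 / 50000 * 100
= -0.8 * 100
= -80.00%

-80.00%


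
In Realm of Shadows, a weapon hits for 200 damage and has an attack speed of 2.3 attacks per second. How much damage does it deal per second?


DPS = damage * attack_speed
= 200 * 2.3
= 460.0

460.0 DPS


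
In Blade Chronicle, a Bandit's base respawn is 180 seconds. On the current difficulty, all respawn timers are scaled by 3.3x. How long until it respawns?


Respawn time = base * multiplier
= 180 * 3.3
= 594.0 seconds

594.0 seconds


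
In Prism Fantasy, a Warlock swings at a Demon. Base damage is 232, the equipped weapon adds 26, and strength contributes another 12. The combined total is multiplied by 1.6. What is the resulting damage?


Sum base + weapon + str = 232 + 26 + 12 = 270
Multiply by 1.6:
270 * 1.6 = 432.0

432.0 damage


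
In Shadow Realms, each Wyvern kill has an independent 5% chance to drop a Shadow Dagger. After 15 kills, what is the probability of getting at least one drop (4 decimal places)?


P(at least one) = 1 - P(none) = 1 - (1-p)^n
p = 5/100 = 0.05
1 - p = 0.95
(1 - p)^15 = 0.95^15 = 0.463291
P(at least one) = 1 - 0.463291 = 0.5367

0.5367


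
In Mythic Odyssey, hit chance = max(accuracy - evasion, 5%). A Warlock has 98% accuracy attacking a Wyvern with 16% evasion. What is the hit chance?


accuracy - evasion = 98 - 16 = 82
Apply floor: max(82, 5) = 82
Hit chance = 82%

82%


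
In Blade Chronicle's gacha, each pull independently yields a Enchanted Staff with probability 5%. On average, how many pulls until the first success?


Expected pulls for a geometric distribution = 1/p = 100 / rate%
= 100 / 5
= 20.0

20.0 pulls


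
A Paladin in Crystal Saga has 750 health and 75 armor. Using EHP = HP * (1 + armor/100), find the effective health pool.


EHP = 750 * (1 + 75/100)
= 750 * (1 + 0.75)
= 750 * 1.75
= 1312.5

1312.5 EHP


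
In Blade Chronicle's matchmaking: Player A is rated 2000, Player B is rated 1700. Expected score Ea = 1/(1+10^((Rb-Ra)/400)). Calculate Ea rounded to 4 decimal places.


Elo expected score: Ea = 1/(1 + 10^((Rb-Ra)/400))
Rb - Ra = 1700 - 2000 = -300
(Rb-Ra)/400 = -300/400 = -0.75
10^-0.75 = 0.177828
Ea = 1/(1 + 0.177828) = 1/1.177828 = 0.8490

0.8490


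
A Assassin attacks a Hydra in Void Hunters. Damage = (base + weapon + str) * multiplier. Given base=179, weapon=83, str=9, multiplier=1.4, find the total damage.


Sum base + weapon + str = 179 + 83 + 9 = 271
Multiply by 1.4:
271 * 1.4 = 379.4

379.4 damage


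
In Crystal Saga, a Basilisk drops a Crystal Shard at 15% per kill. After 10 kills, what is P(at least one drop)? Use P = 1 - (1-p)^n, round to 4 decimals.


P(at least one) = 1 - P(none) = 1 - (1-p)^n
p = 15/100 = 0.15
1 - p = 0.85
(1 - p)^10 = 0.85^10 = 0.196874
P(at least one) = 1 - 0.196874 = 0.8031

0.8031


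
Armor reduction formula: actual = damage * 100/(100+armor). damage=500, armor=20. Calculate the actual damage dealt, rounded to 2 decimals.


actual = 500 * 100 / (100 + 20)
= 500 * 100 / 120
= 50000 / 120
= 416.67

416.67 damage


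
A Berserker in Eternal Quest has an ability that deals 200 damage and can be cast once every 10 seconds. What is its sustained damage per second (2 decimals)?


DPS = damage / cooldown
= 200 / 10
= 20.00

20.00 DPS


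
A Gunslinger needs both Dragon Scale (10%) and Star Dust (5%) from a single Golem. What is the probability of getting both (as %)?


For independent events, P(both) = P(A) * P(B)
= 10% * 5%
= 50 / 100 %
= 0.5%

0.5%


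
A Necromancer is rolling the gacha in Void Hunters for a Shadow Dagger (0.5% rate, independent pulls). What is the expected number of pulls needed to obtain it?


Expected pulls for a geometric distribution = 1/p = 100 / rate%
= 100 / 0.5
= 200.0

200.0 pulls
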